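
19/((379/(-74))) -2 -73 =-29831/379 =-78.71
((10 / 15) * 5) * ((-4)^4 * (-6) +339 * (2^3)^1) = 3920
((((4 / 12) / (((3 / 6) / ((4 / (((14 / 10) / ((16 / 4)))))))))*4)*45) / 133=9600 / 931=10.31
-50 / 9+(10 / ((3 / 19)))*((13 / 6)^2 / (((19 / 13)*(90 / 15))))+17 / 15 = 47761 / 1620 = 29.48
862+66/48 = 863.38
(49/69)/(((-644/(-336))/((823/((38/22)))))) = 1774388/10051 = 176.54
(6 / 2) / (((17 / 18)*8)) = 27 / 68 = 0.40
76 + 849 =925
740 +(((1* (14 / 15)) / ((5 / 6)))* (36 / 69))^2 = 244775396 / 330625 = 740.34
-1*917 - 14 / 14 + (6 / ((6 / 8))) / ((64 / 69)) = -7275 / 8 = -909.38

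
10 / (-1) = -10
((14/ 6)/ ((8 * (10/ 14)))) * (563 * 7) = 193109/ 120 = 1609.24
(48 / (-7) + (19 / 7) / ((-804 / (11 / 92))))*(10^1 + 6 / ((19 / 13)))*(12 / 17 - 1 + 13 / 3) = -52245617 / 133722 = -390.70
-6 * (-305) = 1830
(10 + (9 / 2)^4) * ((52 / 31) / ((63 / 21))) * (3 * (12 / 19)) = 445.02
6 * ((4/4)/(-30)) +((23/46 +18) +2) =203/10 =20.30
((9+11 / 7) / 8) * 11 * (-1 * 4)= -407 / 7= -58.14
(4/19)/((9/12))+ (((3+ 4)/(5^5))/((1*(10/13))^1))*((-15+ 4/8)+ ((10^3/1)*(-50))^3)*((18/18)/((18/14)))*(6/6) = -1008583333332450329/3562500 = -283111111110.86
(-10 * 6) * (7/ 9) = -140/ 3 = -46.67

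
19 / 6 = 3.17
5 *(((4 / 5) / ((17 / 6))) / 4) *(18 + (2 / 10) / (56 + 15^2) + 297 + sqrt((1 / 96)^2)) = 111.18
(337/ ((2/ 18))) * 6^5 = 23584608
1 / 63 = 0.02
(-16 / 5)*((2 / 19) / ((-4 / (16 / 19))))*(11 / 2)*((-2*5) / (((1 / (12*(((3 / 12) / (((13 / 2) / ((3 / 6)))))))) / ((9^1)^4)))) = -27713664 / 4693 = -5905.32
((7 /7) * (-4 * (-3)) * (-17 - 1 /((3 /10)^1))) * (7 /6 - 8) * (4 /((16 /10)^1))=12505 /3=4168.33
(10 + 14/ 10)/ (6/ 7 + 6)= 133/ 80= 1.66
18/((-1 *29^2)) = -18/841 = -0.02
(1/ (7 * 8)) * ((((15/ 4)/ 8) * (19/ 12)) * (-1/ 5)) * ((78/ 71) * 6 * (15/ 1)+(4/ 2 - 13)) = -118541/ 508928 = -0.23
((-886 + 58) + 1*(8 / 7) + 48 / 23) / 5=-132788 / 805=-164.95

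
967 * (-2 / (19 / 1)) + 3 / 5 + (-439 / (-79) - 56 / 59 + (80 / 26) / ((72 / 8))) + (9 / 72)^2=-319045532249 / 3315648960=-96.22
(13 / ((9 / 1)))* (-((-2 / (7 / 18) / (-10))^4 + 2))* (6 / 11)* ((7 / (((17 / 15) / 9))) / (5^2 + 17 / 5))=-363428442 / 113850275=-3.19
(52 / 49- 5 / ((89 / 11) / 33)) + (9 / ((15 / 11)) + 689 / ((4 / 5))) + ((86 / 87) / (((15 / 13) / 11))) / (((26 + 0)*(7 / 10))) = 19327806517 / 22764420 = 849.04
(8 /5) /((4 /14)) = 28 /5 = 5.60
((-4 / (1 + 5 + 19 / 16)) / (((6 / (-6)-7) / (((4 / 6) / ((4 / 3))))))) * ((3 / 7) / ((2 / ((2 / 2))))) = 6 / 805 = 0.01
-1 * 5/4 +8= 27/4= 6.75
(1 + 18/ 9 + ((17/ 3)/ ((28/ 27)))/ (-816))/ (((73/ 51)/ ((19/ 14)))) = 1299429/ 457856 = 2.84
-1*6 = -6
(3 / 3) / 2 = 1 / 2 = 0.50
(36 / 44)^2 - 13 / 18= -115 / 2178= -0.05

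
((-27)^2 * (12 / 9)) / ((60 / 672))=54432 / 5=10886.40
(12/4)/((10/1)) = 3/10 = 0.30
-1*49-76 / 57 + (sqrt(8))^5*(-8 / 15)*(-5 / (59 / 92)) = -151 / 3 + 94208*sqrt(2) / 177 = 702.38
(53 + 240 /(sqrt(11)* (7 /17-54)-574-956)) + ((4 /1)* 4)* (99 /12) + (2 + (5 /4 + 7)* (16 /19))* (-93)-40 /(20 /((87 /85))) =-699851396563189 /1077836414935 + 3716880* sqrt(11) /667390969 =-649.29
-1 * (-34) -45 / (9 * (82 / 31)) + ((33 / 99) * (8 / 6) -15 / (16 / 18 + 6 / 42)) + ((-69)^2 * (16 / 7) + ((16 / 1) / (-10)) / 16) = 1830089323 / 167895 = 10900.20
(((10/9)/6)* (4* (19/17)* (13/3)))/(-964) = -1235/331857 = -0.00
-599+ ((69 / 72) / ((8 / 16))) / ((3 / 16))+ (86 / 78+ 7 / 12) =-274759 / 468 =-587.09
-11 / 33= -0.33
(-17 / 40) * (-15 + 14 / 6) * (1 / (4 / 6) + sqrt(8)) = 323 / 40 + 323 * sqrt(2) / 30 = 23.30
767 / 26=59 / 2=29.50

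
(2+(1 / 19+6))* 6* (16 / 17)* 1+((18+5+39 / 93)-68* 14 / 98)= 243994 / 4123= 59.18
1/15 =0.07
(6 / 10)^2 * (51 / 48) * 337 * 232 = 1495269 / 50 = 29905.38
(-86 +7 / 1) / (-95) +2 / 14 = 648 / 665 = 0.97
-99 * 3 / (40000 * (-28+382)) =-99 / 4720000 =-0.00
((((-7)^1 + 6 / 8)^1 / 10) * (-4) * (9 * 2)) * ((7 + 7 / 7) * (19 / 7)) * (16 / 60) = 260.57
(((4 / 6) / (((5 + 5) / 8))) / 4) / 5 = 2 / 75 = 0.03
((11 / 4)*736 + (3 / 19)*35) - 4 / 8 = 77103 / 38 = 2029.03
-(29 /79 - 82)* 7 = 571.43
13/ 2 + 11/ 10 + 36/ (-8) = 31/ 10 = 3.10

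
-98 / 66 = -1.48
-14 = -14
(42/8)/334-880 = -1175659/1336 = -879.98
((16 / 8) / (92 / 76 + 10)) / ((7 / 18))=0.46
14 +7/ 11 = 161/ 11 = 14.64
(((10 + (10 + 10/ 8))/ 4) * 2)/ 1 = 10.62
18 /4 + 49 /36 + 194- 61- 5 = 4819 /36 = 133.86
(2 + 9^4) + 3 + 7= 6573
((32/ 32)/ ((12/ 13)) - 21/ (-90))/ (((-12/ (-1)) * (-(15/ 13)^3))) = -173563/ 2430000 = -0.07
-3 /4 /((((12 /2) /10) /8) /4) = -40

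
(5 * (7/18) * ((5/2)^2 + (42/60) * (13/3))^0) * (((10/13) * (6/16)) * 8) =175/39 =4.49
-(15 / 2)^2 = -225 / 4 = -56.25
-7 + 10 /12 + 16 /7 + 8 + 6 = 425 /42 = 10.12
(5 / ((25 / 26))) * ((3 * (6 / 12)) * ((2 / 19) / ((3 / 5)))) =26 / 19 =1.37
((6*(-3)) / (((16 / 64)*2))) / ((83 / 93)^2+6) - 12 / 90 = -4788026 / 881745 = -5.43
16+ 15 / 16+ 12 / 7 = 2089 / 112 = 18.65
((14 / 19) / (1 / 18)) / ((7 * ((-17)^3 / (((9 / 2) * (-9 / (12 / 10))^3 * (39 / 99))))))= 1184625 / 4107268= 0.29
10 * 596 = 5960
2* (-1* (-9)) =18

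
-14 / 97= -0.14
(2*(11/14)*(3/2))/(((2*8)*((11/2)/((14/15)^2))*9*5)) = 7/13500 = 0.00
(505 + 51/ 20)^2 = 103042801/ 400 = 257607.00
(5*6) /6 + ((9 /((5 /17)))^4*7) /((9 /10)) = 852415951 /125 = 6819327.61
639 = 639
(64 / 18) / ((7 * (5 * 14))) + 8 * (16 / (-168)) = -1664 / 2205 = -0.75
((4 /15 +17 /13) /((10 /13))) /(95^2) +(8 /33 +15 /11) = 7973209 /4963750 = 1.61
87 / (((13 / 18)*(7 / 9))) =14094 / 91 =154.88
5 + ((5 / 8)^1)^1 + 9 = 117 / 8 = 14.62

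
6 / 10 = 3 / 5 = 0.60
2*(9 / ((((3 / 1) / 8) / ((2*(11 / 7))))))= 1056 / 7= 150.86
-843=-843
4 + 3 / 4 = 19 / 4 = 4.75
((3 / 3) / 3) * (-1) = -1 / 3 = -0.33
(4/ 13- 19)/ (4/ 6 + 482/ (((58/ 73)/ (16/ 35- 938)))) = 739935/ 22514544988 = 0.00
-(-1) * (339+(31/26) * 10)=4562/13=350.92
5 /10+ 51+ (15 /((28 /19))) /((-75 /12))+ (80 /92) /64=642519 /12880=49.89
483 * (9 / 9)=483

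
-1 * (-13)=13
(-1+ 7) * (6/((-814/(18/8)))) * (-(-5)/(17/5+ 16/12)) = -6075/57794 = -0.11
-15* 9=-135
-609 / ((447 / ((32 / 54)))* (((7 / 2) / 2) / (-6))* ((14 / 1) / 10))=18560 / 9387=1.98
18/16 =9/8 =1.12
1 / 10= 0.10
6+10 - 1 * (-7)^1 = 23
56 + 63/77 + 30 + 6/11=961/11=87.36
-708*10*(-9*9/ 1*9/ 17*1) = 5161320/ 17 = 303607.06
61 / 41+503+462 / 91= 271598 / 533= 509.56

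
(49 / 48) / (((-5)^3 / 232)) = -1421 / 750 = -1.89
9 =9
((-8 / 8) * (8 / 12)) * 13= -8.67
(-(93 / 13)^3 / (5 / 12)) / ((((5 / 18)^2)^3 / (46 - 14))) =-10505460656627712 / 171640625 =-61206143.11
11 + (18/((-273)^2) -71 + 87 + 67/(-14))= 22.21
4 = 4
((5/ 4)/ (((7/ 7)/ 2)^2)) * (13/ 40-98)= -3907/ 8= -488.38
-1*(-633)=633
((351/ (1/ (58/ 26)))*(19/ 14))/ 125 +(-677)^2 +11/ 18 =3609412634/ 7875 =458338.11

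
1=1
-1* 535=-535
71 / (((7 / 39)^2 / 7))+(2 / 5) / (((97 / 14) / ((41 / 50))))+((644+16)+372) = 1396985893 / 84875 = 16459.33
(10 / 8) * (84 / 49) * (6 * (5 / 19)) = 450 / 133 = 3.38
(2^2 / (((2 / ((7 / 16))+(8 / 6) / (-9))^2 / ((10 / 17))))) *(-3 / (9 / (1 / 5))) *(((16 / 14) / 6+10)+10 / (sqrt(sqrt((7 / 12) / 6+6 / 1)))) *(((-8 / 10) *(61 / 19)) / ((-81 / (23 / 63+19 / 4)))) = -8413303 / 634903335 -550403 *sqrt(3) *878^(3 / 4) / 18581504271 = -0.02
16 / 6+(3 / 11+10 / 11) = 127 / 33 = 3.85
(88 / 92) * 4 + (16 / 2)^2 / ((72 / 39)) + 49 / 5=16661 / 345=48.29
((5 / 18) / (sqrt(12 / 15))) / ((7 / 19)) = 95 * sqrt(5) / 252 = 0.84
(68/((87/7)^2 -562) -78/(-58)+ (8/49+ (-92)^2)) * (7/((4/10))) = 1201060455655/8107414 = 148143.47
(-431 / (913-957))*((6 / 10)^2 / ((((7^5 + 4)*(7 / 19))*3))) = 24567 / 129444700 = 0.00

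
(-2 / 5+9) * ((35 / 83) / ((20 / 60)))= 903 / 83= 10.88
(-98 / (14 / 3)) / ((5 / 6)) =-126 / 5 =-25.20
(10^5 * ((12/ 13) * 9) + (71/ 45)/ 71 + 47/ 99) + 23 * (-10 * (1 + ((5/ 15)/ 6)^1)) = 5344440923/ 6435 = 830526.95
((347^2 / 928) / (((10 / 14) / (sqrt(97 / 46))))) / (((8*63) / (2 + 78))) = 120409*sqrt(4462) / 192096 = 41.87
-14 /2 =-7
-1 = -1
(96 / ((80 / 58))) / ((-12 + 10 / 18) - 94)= -3132 / 4745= -0.66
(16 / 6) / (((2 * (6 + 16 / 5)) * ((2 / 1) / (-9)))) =-15 / 23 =-0.65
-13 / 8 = -1.62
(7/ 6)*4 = 14/ 3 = 4.67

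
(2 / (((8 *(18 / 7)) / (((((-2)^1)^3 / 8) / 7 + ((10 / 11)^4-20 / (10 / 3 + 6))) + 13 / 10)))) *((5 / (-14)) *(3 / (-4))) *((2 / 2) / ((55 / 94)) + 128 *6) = -6566617243 / 1082262720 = -6.07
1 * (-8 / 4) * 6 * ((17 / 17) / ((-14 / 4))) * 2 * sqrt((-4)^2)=192 / 7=27.43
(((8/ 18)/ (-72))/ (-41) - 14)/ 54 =-92987/ 358668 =-0.26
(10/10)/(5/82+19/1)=82/1563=0.05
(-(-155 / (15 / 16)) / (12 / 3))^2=15376 / 9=1708.44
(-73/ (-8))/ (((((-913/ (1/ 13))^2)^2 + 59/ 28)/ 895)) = 457345/ 1111333859447387694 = 0.00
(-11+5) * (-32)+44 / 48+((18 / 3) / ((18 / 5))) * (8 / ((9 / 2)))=21155 / 108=195.88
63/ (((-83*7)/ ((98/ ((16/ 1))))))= -441/ 664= -0.66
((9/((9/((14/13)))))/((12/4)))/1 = 14/39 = 0.36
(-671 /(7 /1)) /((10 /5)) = -671 /14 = -47.93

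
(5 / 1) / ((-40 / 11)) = -11 / 8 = -1.38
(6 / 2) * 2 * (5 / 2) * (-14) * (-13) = 2730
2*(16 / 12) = 8 / 3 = 2.67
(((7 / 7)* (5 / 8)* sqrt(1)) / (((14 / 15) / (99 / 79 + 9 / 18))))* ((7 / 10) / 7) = 4155 / 35392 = 0.12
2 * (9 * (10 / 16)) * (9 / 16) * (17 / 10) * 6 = 4131 / 64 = 64.55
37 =37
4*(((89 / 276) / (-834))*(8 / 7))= -356 / 201411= -0.00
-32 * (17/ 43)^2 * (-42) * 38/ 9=4919936/ 5547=886.95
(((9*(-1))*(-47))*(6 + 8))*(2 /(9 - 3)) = 1974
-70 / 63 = -10 / 9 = -1.11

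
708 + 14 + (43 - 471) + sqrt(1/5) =sqrt(5)/5 + 294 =294.45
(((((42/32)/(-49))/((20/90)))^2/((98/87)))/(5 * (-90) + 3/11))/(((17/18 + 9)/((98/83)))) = -2092959/614635753984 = -0.00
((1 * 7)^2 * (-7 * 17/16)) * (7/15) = -40817/240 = -170.07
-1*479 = -479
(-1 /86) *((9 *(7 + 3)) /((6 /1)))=-15 /86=-0.17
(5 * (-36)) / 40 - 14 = -37 / 2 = -18.50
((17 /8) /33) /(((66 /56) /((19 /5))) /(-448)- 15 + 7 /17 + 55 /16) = -8609888 /1491018309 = -0.01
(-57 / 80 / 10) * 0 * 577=0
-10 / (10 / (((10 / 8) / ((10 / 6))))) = -3 / 4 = -0.75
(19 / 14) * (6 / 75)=19 / 175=0.11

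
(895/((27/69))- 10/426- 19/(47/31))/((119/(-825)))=-18786643975/1191309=-15769.75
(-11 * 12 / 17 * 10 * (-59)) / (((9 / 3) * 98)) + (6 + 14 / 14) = 18811 / 833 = 22.58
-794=-794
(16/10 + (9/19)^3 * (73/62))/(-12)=-3668149/25515480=-0.14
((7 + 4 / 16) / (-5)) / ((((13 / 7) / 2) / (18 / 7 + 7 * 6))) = -348 / 5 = -69.60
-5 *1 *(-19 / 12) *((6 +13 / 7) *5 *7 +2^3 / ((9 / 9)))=26885 / 12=2240.42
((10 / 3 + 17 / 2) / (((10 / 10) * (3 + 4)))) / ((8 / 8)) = 71 / 42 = 1.69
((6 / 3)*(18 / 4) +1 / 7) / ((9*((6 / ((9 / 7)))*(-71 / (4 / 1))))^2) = 256 / 15561567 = 0.00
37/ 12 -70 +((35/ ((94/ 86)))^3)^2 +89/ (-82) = 1078032427.08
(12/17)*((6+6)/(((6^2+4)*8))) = 9/340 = 0.03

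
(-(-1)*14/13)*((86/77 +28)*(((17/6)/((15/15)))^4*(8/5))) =187254082/57915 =3233.26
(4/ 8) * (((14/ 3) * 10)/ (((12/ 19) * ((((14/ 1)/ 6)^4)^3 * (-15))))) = -373977/ 3954653486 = -0.00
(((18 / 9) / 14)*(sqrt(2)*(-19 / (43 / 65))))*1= -5.80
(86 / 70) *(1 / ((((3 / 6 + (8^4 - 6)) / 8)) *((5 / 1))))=688 / 1431675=0.00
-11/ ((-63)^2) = -11/ 3969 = -0.00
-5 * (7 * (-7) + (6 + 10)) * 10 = 1650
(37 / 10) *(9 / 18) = 37 / 20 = 1.85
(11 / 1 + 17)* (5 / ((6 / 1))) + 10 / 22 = 785 / 33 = 23.79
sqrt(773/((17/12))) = 2 * sqrt(39423)/17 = 23.36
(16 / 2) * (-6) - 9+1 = -56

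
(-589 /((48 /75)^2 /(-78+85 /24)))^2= 11464030035.35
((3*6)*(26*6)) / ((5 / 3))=1684.80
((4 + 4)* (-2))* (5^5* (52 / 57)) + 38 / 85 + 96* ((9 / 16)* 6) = -219428054 / 4845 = -45289.59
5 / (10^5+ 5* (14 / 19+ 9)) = 19 / 380185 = 0.00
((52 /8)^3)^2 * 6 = 14480427 /32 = 452513.34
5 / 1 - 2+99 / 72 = 35 / 8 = 4.38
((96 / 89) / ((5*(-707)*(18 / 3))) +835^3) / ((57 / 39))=2381125047835417 / 5977685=398335651.32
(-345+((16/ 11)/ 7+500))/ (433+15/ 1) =11951/ 34496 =0.35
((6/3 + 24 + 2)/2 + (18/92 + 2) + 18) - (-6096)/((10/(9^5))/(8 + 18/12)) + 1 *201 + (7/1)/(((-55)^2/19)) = 47584402482113/139150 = 341964804.04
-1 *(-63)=63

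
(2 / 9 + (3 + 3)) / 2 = 28 / 9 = 3.11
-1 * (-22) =22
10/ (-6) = -5/ 3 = -1.67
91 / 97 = 0.94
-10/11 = -0.91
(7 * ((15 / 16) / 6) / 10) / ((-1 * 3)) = -7 / 192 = -0.04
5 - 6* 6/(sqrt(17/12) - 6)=72* sqrt(51)/415 + 4667/415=12.48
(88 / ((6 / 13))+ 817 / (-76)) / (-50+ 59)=2159 / 108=19.99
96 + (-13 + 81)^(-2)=443905 / 4624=96.00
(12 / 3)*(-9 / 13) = -2.77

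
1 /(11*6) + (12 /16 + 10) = 1421 /132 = 10.77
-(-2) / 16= 1 / 8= 0.12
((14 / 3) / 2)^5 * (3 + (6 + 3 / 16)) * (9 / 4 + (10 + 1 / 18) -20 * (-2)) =1550731469 / 46656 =33237.56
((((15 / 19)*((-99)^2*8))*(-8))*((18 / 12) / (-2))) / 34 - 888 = 10035.72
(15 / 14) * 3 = 3.21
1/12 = 0.08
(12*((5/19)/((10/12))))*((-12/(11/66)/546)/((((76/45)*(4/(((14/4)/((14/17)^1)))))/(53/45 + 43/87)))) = -500769/952679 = -0.53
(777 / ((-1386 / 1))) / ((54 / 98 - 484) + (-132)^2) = -1813 / 54785742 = -0.00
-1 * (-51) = 51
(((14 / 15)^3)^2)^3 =426878854210636742656 / 1477891880035400390625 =0.29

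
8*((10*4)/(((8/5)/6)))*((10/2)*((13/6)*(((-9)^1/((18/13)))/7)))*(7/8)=-21125/2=-10562.50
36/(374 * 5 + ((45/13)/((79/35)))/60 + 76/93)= 13753584/714744253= 0.02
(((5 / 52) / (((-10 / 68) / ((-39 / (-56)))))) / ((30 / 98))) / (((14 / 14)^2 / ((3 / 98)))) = -0.05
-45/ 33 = -15/ 11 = -1.36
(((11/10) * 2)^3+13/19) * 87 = 2341518/2375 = 985.90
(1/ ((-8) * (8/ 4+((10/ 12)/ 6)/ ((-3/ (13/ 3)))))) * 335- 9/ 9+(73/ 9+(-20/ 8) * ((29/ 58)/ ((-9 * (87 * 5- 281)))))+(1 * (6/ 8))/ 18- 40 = -687055/ 12243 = -56.12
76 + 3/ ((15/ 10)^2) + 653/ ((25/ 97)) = 195823/ 75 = 2610.97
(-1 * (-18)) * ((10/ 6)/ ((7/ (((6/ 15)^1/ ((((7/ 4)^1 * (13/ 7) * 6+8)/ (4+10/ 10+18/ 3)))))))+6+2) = 5064/ 35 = 144.69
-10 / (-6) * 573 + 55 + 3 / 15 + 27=5186 / 5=1037.20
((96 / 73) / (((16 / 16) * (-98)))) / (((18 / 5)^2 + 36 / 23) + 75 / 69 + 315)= -13800 / 339997427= -0.00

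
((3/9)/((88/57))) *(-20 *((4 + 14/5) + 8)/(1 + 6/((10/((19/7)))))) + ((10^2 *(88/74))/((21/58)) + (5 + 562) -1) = 684203699/786324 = 870.13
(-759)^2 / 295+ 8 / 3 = 1730603 / 885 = 1955.48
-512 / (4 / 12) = -1536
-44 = -44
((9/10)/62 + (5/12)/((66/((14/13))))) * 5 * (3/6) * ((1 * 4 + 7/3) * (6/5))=80788/199485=0.40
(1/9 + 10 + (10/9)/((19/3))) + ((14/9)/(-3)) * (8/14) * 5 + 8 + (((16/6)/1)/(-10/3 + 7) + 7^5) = 94940836/5643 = 16824.53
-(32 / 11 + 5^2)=-307 / 11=-27.91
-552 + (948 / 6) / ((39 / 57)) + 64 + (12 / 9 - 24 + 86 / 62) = -336533 / 1209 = -278.36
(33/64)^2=1089/4096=0.27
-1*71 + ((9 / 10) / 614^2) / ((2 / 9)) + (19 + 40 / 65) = -5036665507 / 98018960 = -51.38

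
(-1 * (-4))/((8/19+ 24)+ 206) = 38/2189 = 0.02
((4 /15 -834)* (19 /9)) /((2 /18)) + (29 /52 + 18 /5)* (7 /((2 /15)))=-24371341 /1560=-15622.65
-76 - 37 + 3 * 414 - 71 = 1058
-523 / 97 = -5.39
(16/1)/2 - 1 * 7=1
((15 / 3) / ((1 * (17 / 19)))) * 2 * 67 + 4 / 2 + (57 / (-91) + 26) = 1200777 / 1547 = 776.20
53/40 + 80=3253/40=81.32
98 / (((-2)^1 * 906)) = -49 / 906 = -0.05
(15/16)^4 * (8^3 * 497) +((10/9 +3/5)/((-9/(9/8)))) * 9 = 125801893/640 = 196565.46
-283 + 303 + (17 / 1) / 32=657 / 32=20.53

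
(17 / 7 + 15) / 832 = 0.02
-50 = -50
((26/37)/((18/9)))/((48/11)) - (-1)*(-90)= -159697/1776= -89.92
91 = 91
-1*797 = -797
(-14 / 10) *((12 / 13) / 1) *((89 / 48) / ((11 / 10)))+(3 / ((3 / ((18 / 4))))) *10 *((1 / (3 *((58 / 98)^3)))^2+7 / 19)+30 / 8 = 134.50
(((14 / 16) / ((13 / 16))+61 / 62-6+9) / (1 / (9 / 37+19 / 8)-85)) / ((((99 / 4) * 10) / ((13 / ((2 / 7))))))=-142765 / 12984642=-0.01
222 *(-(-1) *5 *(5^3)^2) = 17343750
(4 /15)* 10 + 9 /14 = 139 /42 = 3.31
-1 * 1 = -1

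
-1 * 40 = -40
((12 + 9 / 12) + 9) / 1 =87 / 4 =21.75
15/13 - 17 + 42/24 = -733/52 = -14.10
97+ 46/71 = 6933/71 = 97.65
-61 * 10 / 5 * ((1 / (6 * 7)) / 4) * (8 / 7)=-122 / 147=-0.83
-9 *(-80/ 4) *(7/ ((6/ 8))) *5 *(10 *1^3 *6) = 504000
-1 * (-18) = 18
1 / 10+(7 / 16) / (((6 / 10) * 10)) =83 / 480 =0.17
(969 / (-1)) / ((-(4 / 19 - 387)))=-18411 / 7349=-2.51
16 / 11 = 1.45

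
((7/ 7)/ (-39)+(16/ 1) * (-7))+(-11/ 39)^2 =-170270/ 1521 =-111.95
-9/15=-3/5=-0.60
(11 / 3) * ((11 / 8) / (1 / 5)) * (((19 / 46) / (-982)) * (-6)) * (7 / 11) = 7315 / 180688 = 0.04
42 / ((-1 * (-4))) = 21 / 2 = 10.50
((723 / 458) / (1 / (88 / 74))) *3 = 47718 / 8473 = 5.63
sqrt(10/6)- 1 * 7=-7+ sqrt(15)/3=-5.71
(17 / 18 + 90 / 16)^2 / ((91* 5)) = 223729 / 2358720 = 0.09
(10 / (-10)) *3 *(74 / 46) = -111 / 23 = -4.83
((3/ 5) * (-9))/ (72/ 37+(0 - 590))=999/ 108790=0.01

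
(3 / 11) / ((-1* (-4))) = 3 / 44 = 0.07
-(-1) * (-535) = -535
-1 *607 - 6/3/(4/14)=-614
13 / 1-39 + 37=11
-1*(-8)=8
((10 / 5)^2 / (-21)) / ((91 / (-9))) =12 / 637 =0.02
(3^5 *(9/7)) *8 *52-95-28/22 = 10000299/77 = 129874.01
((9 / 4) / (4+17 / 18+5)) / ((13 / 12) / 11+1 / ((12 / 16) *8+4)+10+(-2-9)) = -26730 / 94691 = -0.28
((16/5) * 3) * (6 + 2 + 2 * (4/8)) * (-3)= -1296/5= -259.20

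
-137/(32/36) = -154.12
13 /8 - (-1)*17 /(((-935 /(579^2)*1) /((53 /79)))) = -4087.62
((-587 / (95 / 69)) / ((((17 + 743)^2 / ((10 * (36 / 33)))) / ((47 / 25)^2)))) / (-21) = 89471127 / 66017875000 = 0.00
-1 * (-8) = 8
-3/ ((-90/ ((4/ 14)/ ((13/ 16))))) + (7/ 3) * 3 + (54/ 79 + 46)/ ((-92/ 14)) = -228913/ 2480205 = -0.09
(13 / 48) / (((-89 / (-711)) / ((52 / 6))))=13351 / 712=18.75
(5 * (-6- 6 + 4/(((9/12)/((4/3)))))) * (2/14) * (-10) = 2200/63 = 34.92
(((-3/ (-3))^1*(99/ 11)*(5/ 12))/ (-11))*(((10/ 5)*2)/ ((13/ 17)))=-255/ 143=-1.78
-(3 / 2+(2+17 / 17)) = -9 / 2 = -4.50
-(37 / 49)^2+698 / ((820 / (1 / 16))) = -8142691 / 15750560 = -0.52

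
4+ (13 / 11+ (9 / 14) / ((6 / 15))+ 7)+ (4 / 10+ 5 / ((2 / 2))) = 29551 / 1540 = 19.19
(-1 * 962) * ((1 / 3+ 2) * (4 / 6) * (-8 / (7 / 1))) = 15392 / 9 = 1710.22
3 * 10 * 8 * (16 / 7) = 3840 / 7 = 548.57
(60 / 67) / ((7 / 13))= 780 / 469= 1.66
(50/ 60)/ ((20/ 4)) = 1/ 6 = 0.17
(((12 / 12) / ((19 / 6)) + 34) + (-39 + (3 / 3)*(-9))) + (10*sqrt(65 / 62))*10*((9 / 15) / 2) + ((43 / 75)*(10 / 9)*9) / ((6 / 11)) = 27.54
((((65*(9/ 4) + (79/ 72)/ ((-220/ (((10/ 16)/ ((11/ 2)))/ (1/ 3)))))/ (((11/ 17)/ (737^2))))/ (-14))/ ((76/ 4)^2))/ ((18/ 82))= -21261299437073/ 192132864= -110659.36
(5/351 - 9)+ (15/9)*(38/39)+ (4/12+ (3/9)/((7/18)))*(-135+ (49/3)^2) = 13606/91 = 149.52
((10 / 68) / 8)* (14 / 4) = 35 / 544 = 0.06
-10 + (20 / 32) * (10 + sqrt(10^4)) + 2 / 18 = 58.86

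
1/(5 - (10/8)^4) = 256/655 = 0.39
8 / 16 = 1 / 2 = 0.50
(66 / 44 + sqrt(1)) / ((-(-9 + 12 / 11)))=0.32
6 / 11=0.55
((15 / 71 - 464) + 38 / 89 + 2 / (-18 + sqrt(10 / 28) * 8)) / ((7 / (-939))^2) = -1360887990522498 / 163175537 - 1763442 * sqrt(70) / 25823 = -8340595.94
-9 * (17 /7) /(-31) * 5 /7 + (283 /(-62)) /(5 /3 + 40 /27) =-244359 /258230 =-0.95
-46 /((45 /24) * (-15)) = 1.64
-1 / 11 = -0.09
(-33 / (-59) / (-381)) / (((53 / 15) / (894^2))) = -131873940 / 397129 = -332.07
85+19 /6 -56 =193 /6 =32.17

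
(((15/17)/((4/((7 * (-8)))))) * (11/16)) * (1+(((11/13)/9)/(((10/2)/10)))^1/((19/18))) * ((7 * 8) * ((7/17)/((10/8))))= -13175316/71383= -184.57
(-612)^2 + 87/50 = 18727287/50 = 374545.74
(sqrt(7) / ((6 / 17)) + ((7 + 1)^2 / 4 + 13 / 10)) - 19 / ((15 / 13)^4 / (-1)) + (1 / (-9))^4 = 17 * sqrt(7) / 6 + 229793633 / 8201250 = 35.52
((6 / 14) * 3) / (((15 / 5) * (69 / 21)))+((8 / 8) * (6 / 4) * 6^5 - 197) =263744 / 23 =11467.13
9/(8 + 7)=3/5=0.60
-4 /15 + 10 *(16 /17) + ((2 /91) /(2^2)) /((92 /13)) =3003871 /328440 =9.15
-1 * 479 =-479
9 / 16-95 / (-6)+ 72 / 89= 73499 / 4272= 17.20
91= 91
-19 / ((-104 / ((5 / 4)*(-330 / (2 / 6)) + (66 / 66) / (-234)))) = -687743 / 3042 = -226.08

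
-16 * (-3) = 48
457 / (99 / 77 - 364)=-3199 / 2539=-1.26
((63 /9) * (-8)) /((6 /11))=-308 /3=-102.67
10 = 10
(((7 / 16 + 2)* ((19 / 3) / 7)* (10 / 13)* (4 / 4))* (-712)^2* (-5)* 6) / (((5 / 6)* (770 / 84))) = -260062272 / 77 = -3377432.10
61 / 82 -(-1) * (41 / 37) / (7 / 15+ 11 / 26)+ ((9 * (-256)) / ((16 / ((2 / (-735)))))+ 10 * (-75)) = -192837445937 / 257935510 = -747.62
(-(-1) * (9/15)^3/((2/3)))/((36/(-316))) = -2.84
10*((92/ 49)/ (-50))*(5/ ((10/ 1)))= -46/ 245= -0.19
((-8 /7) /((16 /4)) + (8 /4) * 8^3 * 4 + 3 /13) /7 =372731 /637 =585.14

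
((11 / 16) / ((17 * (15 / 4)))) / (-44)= -1 / 4080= -0.00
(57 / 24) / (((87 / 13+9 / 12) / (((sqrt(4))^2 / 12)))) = 247 / 2322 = 0.11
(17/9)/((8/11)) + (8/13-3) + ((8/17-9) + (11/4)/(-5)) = -705443/79560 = -8.87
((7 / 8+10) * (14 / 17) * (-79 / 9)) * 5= -80185 / 204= -393.06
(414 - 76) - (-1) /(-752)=338.00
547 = 547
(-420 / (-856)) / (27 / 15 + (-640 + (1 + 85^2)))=525 / 7048946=0.00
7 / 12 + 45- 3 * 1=511 / 12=42.58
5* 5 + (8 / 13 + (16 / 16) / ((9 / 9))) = 346 / 13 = 26.62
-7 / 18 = -0.39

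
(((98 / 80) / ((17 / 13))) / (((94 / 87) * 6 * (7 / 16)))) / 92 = 2639 / 735080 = 0.00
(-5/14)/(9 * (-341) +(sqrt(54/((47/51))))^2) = 235/1980846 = 0.00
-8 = -8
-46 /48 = -23 /24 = -0.96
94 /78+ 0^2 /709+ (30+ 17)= 1880 /39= 48.21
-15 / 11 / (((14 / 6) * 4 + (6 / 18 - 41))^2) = -135 / 97196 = -0.00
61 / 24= 2.54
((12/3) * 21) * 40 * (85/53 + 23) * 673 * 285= 840382099200/53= 15856266022.64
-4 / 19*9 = -36 / 19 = -1.89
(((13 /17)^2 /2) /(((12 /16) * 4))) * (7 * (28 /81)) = 16562 /70227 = 0.24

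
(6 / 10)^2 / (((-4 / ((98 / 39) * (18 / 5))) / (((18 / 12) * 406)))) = -805707 / 1625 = -495.82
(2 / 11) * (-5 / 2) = -5 / 11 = -0.45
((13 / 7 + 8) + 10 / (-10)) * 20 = 177.14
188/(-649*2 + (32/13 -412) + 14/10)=-12220/110899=-0.11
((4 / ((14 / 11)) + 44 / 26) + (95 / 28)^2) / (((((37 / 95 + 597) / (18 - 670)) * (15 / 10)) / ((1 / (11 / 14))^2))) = -19.27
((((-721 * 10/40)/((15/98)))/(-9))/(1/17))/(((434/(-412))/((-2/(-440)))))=-8837297/920700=-9.60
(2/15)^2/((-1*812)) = -1/45675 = -0.00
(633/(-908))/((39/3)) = -633/11804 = -0.05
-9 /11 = -0.82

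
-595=-595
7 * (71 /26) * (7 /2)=3479 /52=66.90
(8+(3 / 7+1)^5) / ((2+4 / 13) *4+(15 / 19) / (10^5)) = 386070880000 / 255466618491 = 1.51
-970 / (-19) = 970 / 19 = 51.05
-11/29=-0.38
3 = 3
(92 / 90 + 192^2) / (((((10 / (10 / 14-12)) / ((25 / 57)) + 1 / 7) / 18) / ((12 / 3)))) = -7339088624 / 5191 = -1413810.18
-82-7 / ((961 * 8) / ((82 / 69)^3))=-25887648665 / 315697149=-82.00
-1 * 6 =-6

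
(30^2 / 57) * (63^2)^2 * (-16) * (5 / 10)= -37807106400 / 19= -1989847705.26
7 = 7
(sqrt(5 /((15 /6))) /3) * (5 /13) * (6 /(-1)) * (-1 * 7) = 70 * sqrt(2) /13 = 7.61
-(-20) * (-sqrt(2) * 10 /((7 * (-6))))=100 * sqrt(2) /21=6.73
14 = 14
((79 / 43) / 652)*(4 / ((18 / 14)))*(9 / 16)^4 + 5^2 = 11483948737 / 459341824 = 25.00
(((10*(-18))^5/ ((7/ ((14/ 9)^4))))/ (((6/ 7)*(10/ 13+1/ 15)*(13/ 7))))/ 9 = -2151296000000/ 163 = -13198134969.33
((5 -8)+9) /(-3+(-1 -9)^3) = -6 /1003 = -0.01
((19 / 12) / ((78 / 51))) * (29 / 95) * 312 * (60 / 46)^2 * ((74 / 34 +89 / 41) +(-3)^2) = 48561660 / 21689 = 2239.00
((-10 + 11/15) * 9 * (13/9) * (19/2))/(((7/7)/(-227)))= 7793591/30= 259786.37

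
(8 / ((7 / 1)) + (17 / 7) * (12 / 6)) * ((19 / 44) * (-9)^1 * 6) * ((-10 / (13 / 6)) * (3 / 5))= 55404 / 143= 387.44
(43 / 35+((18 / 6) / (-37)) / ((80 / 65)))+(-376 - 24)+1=-8243189 / 20720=-397.84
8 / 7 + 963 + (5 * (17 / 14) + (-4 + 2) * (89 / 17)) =228419 / 238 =959.74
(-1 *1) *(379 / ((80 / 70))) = -331.62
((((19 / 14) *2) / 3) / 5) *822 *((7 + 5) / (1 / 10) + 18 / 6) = 640338 / 35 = 18295.37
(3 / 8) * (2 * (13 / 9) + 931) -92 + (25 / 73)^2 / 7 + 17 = 246401315 / 895272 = 275.23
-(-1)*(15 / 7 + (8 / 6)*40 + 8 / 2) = 1249 / 21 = 59.48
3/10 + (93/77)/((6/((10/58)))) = 3737/11165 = 0.33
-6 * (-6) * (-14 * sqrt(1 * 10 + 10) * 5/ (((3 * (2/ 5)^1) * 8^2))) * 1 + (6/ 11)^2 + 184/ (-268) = -525 * sqrt(5)/ 8 - 3154/ 8107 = -147.13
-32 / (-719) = 32 / 719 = 0.04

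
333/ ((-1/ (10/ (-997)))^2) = 33300/ 994009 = 0.03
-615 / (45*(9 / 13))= -533 / 27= -19.74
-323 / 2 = -161.50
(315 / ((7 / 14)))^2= 396900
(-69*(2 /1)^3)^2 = 304704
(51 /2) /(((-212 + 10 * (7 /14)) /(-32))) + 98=7034 /69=101.94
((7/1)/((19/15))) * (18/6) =315/19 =16.58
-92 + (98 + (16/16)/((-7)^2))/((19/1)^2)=-1622585/17689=-91.73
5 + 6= 11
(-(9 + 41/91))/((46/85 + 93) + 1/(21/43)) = -109650/1109069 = -0.10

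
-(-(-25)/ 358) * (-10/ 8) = 125/ 1432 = 0.09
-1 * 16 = -16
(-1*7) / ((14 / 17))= -17 / 2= -8.50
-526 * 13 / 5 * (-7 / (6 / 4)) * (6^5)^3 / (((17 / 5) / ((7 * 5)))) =525137071006679040 / 17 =30890415941569355.29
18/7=2.57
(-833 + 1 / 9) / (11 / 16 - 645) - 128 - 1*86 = -19735198 / 92781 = -212.71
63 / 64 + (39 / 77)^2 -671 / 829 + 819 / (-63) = -3953660229 / 314569024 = -12.57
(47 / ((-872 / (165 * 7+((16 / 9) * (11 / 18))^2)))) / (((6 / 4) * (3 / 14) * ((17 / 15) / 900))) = -623923742750 / 4052511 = -153959.79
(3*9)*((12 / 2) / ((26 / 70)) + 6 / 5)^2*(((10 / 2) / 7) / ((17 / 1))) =34354368 / 100555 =341.65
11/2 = 5.50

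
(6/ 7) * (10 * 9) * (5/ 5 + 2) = 1620/ 7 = 231.43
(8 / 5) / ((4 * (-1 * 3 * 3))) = -2 / 45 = -0.04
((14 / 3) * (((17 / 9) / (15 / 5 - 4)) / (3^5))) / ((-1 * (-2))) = -119 / 6561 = -0.02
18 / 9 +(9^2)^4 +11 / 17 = 731794302 / 17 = 43046723.65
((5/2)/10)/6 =1/24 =0.04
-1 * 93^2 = -8649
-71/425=-0.17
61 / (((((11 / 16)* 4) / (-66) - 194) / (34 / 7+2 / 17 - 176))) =29795328 / 554183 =53.76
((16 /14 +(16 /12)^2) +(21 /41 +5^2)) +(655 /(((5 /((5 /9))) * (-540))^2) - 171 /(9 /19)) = -332.57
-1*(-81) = 81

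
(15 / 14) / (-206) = -0.01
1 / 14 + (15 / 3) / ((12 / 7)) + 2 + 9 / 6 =545 / 84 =6.49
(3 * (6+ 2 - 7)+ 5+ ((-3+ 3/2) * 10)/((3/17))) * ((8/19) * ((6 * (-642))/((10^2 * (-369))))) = -65912/19475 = -3.38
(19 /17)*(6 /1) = 114 /17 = 6.71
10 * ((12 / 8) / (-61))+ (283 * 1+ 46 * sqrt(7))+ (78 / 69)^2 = 46 * sqrt(7)+ 9165428 / 32269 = 405.74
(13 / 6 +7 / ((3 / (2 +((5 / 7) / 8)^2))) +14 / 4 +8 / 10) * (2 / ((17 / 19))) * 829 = 1180395691 / 57120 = 20665.19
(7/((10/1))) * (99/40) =693/400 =1.73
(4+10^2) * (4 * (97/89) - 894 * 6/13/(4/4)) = -3778816/89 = -42458.61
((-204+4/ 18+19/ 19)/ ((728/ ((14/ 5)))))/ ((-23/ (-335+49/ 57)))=-3475895/ 306774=-11.33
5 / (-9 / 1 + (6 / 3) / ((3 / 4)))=-15 / 19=-0.79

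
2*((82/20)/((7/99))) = 4059/35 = 115.97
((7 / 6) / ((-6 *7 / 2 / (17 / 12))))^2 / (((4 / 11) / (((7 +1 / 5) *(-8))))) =-3179 / 3240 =-0.98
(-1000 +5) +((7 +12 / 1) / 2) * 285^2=1541285 / 2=770642.50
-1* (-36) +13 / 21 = 769 / 21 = 36.62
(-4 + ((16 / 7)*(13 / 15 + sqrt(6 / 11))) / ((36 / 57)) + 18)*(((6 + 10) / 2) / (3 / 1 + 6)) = 608*sqrt(66) / 2079 + 43184 / 2835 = 17.61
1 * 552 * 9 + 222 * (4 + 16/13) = 79680/13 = 6129.23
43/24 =1.79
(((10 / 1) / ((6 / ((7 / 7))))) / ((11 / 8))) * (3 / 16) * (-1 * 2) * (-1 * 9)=45 / 11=4.09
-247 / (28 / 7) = -247 / 4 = -61.75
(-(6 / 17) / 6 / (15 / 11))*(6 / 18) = -11 / 765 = -0.01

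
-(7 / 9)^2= -49 / 81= -0.60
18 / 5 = 3.60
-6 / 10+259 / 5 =256 / 5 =51.20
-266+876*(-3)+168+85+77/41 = -108204/41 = -2639.12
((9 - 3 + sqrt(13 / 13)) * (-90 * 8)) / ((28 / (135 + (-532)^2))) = -50968620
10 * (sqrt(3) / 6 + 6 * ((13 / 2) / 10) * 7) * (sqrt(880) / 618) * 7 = 92.70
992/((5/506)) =501952/5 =100390.40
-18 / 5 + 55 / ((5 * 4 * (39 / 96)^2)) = 11038 / 845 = 13.06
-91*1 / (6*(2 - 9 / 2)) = 91 / 15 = 6.07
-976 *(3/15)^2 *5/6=-488/15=-32.53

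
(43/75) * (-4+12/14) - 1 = -1471/525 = -2.80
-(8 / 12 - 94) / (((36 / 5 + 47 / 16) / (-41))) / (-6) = 459200 / 7299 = 62.91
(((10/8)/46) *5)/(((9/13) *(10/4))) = 65/828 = 0.08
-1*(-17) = 17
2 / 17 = 0.12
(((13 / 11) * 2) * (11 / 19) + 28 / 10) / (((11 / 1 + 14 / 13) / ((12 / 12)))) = 5148 / 14915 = 0.35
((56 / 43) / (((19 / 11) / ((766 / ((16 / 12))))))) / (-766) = -462 / 817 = -0.57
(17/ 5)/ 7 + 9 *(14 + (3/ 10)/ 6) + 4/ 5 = 17883/ 140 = 127.74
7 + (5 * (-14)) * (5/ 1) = -343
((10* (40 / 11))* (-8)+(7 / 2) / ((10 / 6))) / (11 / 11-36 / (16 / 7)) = 63538 / 3245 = 19.58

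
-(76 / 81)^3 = -438976 / 531441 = -0.83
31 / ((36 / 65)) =2015 / 36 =55.97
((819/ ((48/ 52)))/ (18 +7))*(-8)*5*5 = -7098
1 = 1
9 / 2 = 4.50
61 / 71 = 0.86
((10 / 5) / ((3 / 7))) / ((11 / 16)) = 224 / 33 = 6.79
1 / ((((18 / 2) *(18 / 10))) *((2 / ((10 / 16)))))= 25 / 1296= 0.02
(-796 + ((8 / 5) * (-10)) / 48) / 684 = -2389 / 2052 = -1.16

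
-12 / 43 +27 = 26.72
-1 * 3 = -3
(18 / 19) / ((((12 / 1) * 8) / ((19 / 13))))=3 / 208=0.01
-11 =-11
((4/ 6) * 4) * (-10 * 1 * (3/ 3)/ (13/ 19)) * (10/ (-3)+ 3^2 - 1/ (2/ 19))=17480/ 117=149.40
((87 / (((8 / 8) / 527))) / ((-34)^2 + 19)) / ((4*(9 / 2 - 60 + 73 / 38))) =-871131 / 4784600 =-0.18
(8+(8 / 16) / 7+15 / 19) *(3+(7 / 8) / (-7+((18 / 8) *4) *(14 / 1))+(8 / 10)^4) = 684569437 / 22610000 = 30.28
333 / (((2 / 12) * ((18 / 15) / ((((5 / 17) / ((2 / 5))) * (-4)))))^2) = 72015.57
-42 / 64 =-21 / 32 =-0.66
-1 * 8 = -8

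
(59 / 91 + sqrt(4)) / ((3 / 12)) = 964 / 91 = 10.59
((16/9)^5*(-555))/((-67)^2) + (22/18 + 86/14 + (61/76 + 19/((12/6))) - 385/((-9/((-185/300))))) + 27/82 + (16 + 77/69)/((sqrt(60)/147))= -5096658947146/481810650111 + 57869*sqrt(15)/690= 314.24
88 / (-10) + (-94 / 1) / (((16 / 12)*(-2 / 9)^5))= 41626729 / 320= 130083.53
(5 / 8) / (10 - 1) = 5 / 72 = 0.07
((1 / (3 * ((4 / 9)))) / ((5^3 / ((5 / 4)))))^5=243 / 10240000000000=0.00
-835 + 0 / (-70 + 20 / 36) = -835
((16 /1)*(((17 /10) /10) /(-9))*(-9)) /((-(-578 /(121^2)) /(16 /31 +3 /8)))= 190333 /3100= 61.40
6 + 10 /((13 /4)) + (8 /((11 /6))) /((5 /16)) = 16474 /715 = 23.04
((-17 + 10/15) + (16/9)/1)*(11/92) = -1441/828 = -1.74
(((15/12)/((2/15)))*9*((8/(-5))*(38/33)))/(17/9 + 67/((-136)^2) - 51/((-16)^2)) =-1138613760/12402379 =-91.81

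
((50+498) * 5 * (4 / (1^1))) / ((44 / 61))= 15194.55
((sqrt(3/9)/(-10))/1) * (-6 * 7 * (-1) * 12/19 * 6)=-504 * sqrt(3)/95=-9.19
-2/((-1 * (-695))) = -2/695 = -0.00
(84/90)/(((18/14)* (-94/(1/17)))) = -49/107865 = -0.00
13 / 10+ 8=93 / 10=9.30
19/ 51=0.37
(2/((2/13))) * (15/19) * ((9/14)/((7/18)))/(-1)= -15795/931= -16.97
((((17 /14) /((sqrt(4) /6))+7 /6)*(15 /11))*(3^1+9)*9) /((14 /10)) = 272700 /539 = 505.94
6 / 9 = 2 / 3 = 0.67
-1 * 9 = -9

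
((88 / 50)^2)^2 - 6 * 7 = -32.40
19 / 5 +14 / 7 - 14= -41 / 5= -8.20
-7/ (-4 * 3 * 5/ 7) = 49/ 60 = 0.82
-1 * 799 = -799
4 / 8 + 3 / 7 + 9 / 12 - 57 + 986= 26059 / 28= 930.68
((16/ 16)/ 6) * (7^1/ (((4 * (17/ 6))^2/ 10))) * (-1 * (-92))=2415/ 289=8.36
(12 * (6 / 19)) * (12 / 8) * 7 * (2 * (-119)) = -179928 / 19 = -9469.89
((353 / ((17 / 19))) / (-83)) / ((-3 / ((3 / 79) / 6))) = 6707 / 668814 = 0.01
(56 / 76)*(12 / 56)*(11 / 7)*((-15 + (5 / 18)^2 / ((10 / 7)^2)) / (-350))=0.01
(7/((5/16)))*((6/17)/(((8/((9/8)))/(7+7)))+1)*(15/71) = 9681/1207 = 8.02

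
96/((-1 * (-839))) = 96/839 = 0.11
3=3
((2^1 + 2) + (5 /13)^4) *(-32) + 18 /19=-69326254 /542659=-127.75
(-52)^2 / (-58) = -1352 / 29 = -46.62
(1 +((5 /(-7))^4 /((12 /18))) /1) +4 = 25885 /4802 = 5.39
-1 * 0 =0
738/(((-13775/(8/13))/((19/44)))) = -0.01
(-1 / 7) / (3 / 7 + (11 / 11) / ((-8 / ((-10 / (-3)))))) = -12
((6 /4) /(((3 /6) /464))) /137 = 1392 /137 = 10.16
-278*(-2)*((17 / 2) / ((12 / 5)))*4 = 23630 / 3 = 7876.67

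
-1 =-1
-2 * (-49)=98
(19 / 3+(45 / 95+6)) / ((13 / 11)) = 8030 / 741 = 10.84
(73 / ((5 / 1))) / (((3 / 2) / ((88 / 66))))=584 / 45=12.98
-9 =-9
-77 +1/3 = -230/3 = -76.67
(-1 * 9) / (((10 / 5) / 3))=-27 / 2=-13.50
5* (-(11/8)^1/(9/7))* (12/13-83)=410795/936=438.88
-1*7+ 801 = 794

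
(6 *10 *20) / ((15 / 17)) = 1360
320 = 320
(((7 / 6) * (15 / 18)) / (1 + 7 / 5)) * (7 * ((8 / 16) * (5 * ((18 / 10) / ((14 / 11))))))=1925 / 192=10.03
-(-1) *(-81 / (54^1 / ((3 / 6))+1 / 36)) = -2916 / 3889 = -0.75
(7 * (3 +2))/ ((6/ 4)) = 70/ 3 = 23.33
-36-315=-351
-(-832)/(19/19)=832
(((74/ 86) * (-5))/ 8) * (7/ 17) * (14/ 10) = -0.31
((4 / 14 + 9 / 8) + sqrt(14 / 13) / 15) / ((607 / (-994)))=-5609 / 2428-994 * sqrt(182) / 118365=-2.42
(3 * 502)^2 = 2268036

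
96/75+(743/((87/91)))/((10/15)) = 1692181/1450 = 1167.02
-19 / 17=-1.12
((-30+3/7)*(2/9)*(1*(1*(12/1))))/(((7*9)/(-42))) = 368/7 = 52.57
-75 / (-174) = 25 / 58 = 0.43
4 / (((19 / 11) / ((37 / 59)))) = 1628 / 1121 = 1.45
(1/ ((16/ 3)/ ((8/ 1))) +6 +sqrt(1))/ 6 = 17/ 12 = 1.42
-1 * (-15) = 15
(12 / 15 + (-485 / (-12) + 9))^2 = 9078169 / 3600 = 2521.71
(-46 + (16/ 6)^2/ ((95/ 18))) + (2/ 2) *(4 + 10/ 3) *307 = 628904/ 285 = 2206.68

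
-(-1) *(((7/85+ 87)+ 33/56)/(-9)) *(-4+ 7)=-417317/14280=-29.22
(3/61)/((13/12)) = 36/793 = 0.05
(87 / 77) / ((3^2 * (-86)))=-0.00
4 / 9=0.44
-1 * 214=-214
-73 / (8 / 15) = -1095 / 8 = -136.88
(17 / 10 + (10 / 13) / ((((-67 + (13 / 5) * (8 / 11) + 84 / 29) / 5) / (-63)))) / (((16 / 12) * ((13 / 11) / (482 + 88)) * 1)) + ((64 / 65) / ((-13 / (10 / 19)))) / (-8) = 2579365354207 / 1274497276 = 2023.83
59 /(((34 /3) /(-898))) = -79473 /17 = -4674.88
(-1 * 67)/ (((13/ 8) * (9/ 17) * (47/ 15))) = -45560/ 1833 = -24.86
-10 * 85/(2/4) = -1700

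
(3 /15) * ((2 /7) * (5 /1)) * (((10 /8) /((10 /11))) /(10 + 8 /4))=11 /336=0.03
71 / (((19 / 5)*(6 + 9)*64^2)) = 71 / 233472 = 0.00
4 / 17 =0.24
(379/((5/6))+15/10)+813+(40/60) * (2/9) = 342751/270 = 1269.45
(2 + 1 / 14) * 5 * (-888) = -64380 / 7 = -9197.14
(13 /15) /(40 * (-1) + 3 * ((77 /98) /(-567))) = -11466 /529255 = -0.02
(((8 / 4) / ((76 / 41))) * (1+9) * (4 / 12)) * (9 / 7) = 615 / 133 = 4.62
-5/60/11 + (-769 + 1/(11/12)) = -767.92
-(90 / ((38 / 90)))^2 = -16402500 / 361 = -45436.29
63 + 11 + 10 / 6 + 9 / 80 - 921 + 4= -201893 / 240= -841.22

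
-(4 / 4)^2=-1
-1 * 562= -562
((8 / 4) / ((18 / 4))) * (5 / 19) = 20 / 171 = 0.12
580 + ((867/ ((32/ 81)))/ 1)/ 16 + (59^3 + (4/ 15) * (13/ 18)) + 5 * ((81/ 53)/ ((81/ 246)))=755090159561/ 3663360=206119.56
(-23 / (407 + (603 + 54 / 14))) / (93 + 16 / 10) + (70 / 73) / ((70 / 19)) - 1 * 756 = -185195826654 / 245052313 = -755.74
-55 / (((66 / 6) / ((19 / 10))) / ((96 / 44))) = -228 / 11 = -20.73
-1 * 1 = -1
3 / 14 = 0.21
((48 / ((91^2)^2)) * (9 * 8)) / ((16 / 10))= 2160 / 68574961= 0.00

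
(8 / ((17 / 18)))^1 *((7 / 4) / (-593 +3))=-126 / 5015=-0.03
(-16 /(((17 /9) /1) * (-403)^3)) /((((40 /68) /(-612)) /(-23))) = 1013472 /327254135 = 0.00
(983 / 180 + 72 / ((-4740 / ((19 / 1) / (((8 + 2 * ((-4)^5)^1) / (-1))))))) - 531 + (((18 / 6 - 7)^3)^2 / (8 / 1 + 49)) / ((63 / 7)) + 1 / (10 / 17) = -8885067163 / 17223975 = -515.85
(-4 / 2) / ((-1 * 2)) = 1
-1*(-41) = 41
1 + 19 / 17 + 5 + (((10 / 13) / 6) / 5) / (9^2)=382256 / 53703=7.12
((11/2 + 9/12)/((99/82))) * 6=1025/33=31.06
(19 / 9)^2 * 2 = 722 / 81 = 8.91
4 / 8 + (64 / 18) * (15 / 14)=4.31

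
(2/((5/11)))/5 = 22/25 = 0.88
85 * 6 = 510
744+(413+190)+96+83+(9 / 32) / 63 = 1526.00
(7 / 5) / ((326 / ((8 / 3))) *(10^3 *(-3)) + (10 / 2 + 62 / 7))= -0.00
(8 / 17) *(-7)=-56 / 17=-3.29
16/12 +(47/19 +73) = 4378/57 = 76.81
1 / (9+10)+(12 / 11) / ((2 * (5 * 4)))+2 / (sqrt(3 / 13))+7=2 * sqrt(39) / 3+14797 / 2090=11.24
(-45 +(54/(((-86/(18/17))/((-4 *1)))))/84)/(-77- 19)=76701/163744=0.47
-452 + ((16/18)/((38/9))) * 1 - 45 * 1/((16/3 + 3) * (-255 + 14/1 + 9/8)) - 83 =-5131089/9595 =-534.77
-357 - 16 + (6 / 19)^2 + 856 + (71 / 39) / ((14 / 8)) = 47713451 / 98553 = 484.14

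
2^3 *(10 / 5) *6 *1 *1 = 96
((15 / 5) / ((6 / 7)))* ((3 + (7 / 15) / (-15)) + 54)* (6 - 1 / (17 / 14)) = 232232 / 225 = 1032.14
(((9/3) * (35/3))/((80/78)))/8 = 273/64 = 4.27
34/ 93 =0.37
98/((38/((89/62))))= 4361/1178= 3.70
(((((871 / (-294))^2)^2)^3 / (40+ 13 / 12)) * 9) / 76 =190641681573470793705176441607975841 / 144678741052739470858290335993856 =1317.69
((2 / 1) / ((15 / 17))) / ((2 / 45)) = 51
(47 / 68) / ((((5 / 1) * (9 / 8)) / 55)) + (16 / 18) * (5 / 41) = 4786 / 697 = 6.87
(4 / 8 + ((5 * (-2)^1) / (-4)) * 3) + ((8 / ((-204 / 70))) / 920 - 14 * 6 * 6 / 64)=1145 / 9384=0.12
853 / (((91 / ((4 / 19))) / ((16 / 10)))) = 27296 / 8645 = 3.16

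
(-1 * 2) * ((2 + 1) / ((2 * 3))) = -1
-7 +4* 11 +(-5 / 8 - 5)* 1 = 251 / 8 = 31.38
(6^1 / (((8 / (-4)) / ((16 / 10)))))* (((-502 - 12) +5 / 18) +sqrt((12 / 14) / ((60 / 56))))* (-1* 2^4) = -591808 / 15 +768* sqrt(5) / 25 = -39385.17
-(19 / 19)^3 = -1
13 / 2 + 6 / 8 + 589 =2385 / 4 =596.25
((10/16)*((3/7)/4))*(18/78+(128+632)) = 148245/2912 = 50.91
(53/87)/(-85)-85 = -628628/7395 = -85.01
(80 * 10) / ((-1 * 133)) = -800 / 133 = -6.02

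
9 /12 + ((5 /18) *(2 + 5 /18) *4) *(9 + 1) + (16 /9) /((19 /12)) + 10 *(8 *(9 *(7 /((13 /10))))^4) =77580187111883569 /175821516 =441243989.23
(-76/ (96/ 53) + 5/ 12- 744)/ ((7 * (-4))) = 18853/ 672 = 28.06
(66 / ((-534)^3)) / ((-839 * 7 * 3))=11 / 447150557196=0.00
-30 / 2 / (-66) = 5 / 22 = 0.23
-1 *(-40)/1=40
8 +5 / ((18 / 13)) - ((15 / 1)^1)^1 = -61 / 18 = -3.39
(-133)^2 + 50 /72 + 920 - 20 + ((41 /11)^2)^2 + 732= 10285728817 /527076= 19514.70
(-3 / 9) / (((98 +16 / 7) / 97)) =-679 / 2106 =-0.32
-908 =-908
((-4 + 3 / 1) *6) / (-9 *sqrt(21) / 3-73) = 219 / 2570-9 *sqrt(21) / 2570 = 0.07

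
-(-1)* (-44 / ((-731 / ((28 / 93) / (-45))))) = -1232 / 3059235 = -0.00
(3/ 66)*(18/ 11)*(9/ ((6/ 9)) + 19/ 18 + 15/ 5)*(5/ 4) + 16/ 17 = 10587/ 4114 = 2.57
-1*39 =-39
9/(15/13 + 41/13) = 117/56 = 2.09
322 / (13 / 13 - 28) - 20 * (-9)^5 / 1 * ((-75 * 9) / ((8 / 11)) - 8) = -59699425379 / 54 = -1105544914.43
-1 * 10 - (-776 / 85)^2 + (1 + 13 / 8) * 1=-5243683 / 57800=-90.72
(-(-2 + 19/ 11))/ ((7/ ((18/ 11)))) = 54/ 847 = 0.06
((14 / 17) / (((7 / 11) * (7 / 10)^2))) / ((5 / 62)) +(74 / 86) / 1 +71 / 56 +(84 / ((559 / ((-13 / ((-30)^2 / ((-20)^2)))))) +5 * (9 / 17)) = 31511777 / 859656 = 36.66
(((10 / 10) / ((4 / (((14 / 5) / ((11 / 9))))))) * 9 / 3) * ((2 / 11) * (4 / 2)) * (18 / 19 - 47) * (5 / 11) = -330750 / 25289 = -13.08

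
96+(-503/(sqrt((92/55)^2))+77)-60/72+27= -28025/276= -101.54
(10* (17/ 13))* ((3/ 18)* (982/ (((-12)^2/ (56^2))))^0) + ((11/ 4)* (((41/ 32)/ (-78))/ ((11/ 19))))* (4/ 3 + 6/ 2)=55153/ 29952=1.84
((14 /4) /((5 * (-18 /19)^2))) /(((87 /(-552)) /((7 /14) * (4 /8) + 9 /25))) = -3545381 /1174500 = -3.02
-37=-37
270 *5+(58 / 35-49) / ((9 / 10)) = 1297.40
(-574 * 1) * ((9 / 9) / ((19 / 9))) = -5166 / 19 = -271.89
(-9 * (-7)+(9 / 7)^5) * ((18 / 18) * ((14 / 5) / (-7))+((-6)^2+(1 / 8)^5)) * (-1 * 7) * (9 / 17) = -5868294357609 / 668745728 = -8775.08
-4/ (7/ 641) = -2564/ 7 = -366.29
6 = 6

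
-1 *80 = -80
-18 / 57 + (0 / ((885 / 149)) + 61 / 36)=943 / 684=1.38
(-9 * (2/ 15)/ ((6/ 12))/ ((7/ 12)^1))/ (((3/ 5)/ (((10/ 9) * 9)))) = -68.57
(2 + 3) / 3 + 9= 10.67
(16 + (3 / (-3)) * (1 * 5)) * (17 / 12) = 15.58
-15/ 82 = -0.18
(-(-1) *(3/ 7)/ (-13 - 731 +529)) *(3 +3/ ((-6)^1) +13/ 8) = -99/ 12040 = -0.01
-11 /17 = -0.65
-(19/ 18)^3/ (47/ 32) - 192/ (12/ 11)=-6057724/ 34263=-176.80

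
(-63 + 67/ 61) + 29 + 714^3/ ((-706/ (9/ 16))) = -24981945741/ 86132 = -290042.56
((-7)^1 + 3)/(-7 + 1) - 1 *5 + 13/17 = -182/51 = -3.57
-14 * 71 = -994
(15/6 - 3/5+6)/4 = 79/40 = 1.98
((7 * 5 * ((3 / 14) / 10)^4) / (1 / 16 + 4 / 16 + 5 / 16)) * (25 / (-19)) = -81 / 5213600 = -0.00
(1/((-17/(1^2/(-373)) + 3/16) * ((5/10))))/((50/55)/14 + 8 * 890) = 0.00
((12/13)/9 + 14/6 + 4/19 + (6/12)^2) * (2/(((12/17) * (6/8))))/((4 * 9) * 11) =0.03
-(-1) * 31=31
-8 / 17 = -0.47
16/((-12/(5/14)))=-10/21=-0.48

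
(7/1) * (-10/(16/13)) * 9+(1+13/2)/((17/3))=-69435/136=-510.55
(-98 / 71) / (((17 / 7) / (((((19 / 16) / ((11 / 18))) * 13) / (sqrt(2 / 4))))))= -762489 * sqrt(2) / 53108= -20.30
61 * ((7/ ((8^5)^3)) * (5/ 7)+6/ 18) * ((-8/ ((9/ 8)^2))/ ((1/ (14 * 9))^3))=-2208487851644837343/ 8589934592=-257101824.00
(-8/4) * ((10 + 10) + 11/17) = -702/17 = -41.29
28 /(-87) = -0.32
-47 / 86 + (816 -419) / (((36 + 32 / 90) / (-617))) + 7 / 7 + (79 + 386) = -441232593 / 70348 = -6272.14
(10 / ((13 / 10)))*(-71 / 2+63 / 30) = -3340 / 13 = -256.92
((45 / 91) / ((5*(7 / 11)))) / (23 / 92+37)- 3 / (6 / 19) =-1802555 / 189826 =-9.50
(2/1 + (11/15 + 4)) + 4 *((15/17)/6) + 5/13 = 25546/3315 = 7.71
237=237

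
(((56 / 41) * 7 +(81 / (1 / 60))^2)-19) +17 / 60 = 23619590.84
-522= -522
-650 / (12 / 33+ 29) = -7150 / 323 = -22.14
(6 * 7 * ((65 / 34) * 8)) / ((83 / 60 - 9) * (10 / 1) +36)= -65520 / 4097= -15.99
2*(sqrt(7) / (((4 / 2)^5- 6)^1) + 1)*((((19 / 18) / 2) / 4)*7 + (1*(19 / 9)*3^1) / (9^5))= 2618143*sqrt(7) / 36846576 + 2618143 / 1417176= 2.04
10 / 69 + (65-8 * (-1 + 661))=-359825 / 69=-5214.86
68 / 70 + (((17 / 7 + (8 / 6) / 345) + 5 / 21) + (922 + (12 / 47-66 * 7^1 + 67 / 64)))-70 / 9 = 3321002851 / 7264320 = 457.17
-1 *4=-4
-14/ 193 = -0.07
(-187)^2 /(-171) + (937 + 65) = 136373 /171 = 797.50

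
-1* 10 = -10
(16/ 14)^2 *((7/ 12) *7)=16/ 3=5.33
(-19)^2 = 361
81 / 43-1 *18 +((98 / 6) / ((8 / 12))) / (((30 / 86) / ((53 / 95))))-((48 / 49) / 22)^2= 821175045563 / 35603348550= 23.06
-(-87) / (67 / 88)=7656 / 67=114.27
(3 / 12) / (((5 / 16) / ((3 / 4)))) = 3 / 5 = 0.60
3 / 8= 0.38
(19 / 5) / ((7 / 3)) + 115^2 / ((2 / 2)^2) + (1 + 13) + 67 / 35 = 13242.54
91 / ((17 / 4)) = 364 / 17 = 21.41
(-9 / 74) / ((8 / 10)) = -45 / 296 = -0.15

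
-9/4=-2.25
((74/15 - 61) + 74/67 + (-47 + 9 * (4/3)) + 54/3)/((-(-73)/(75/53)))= -361610/259223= -1.39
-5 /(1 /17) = -85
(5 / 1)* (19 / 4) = 95 / 4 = 23.75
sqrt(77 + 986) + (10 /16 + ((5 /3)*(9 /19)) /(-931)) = 88325 /141512 + sqrt(1063) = 33.23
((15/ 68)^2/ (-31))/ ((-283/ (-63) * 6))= -4725/ 81132704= -0.00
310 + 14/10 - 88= 1117/5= 223.40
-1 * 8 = -8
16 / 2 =8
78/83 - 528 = -43746/83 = -527.06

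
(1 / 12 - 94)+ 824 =8761 / 12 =730.08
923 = 923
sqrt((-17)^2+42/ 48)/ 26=0.65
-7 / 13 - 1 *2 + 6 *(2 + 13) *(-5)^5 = -3656283 / 13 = -281252.54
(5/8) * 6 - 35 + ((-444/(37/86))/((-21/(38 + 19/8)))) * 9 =499129/28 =17826.04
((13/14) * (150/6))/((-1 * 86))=-325/1204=-0.27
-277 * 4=-1108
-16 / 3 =-5.33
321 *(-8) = -2568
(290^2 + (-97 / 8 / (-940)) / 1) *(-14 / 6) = -1475674893 / 7520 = -196233.36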